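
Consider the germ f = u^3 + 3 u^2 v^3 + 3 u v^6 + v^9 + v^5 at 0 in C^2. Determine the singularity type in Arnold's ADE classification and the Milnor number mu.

The Hessian of f at 0 has rank 0. Corank 2; j^3 = u^3 is a perfect cube, so E-series; the 5-jet and mu = 8 give E_8.

Type E_8, Milnor number mu = 8.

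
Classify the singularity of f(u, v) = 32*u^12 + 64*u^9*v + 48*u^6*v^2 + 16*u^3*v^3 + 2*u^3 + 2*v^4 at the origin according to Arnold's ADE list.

The Hessian of f at 0 has rank 0. Corank 2; j^3 = 2*u^3 is a perfect cube, so E-series; the 4-jet and mu = 6 give E_6.

E_{6}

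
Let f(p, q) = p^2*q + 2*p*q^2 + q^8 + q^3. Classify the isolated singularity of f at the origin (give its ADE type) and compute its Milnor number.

The Hessian of f at 0 is [[0, 0], [0, 0]] with rank 0, so corank 2. A Groebner basis of the Jacobian ideal J(f) in C{p,q} is {p^2/8 + q^7 - q^2/8, p^3 + q^3, p*q + q^2}; counting standard monomials gives mu = 9. Corank 2; j^3 = q*(p + q)^2 has shape L^2 M (L != M), so D-series; mu = 9 gives D_9.

Type D9, Milnor number mu = 9.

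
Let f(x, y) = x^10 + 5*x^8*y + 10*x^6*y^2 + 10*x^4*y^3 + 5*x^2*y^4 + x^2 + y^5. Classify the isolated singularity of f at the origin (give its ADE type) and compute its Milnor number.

The Hessian of f at 0 has rank 1. Corank 1: A-series; mu = 4 gives A_4.

Type A4, Milnor number mu = 4.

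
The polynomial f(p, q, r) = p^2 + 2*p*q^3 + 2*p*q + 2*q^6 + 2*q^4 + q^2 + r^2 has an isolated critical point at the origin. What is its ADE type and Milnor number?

Type A_5, Milnor number mu = 5.

The Hessian of f at 0 has rank 2. Corank 1: A-series; mu = 5 gives A_5.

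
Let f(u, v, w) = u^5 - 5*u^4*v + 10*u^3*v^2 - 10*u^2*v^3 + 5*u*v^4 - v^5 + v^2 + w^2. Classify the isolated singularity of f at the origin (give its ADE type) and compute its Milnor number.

Type A_4, Milnor number mu = 4.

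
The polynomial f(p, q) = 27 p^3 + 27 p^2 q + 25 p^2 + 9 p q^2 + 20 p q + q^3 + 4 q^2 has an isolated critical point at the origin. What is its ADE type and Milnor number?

Type A2, Milnor number mu = 2.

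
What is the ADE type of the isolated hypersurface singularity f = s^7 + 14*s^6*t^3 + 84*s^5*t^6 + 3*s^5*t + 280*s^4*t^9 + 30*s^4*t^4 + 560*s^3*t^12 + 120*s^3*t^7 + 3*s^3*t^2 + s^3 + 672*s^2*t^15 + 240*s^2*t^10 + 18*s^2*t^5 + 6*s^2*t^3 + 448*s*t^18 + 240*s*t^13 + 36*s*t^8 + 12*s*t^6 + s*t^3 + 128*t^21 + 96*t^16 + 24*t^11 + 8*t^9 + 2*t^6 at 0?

E_{7}

The Hessian of f at 0 is [[0, 0], [0, 0]] with rank 0, so corank 2. A Groebner basis of the Jacobian ideal J(f) in C{s,t} is {s^3, s*t^2, 3*s^2 + t^3}; counting standard monomials gives mu = 7. Corank 2; j^3 = s^3 is a perfect cube, so E-series; the 4-jet and mu = 7 give E_7.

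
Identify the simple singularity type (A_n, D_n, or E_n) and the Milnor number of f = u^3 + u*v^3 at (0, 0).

Type E_7, Milnor number mu = 7.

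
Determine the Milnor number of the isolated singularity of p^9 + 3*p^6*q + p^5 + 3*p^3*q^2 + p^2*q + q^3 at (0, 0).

The Hessian of f at 0 has rank 0. Corank 2; j^3 = q*(p^2 + q^2) splits into three distinct lines over C (the quadratic factor has nonzero discriminant), so D_4.

4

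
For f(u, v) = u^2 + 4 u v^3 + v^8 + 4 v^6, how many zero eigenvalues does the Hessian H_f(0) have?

Hessian at 0 has rank 1.

1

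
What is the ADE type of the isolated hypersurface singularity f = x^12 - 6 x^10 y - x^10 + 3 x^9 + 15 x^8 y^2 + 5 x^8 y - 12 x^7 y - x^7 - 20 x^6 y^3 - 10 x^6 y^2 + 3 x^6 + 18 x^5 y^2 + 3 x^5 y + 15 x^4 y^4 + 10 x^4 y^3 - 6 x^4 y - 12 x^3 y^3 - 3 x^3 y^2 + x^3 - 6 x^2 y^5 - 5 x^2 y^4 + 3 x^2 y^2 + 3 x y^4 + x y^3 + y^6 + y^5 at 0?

The Hessian of f at 0 is [[0, 0], [0, 0]] with rank 0, so corank 2. A Groebner basis of the Jacobian ideal J(f) in C{x,y} is {-x^2 + y^4 - y^3/3, x^3, x^2*y + x^2/3 + y^3/9, x^2 + x*y^2 + y^3/3}; counting standard monomials gives mu = 7. Corank 2; j^3 = x^3 is a perfect cube, so E-series; the 4-jet and mu = 7 give E_7.

E_{7}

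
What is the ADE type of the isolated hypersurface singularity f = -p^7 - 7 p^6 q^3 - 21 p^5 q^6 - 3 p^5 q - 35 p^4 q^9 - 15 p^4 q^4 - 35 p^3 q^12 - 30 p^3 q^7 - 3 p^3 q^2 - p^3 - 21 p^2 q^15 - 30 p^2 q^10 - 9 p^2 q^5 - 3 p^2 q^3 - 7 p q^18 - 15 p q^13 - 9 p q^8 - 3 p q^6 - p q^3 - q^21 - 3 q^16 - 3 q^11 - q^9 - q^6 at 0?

E7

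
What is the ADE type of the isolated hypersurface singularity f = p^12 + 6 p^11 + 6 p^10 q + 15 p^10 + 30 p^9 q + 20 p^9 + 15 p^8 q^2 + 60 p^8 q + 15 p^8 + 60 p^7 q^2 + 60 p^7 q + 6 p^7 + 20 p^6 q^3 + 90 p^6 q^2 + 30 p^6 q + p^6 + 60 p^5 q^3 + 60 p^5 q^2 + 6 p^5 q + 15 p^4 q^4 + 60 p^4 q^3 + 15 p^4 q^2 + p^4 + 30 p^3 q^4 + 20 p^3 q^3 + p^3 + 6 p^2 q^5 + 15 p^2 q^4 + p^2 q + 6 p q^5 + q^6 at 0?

The Hessian of f at 0 has rank 0. Corank 2; j^3 = p^2*(p + q) has shape L^2 M (L != M), so D-series; mu = 7 gives D_7.

D7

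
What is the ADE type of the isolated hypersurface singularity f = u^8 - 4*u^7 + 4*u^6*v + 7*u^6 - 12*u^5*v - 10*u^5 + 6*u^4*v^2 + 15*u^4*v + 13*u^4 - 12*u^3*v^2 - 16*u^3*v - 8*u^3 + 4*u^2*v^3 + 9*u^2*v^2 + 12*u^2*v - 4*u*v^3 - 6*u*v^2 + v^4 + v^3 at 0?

E_{6}

The Hessian of f at 0 has rank 0. Corank 2; j^3 = -(2*u - v)^3 is a perfect cube, so E-series; the 4-jet and mu = 6 give E_6.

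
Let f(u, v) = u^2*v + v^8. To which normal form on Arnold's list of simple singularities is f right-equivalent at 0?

The Hessian of f at 0 has rank 0. Corank 2; j^3 = u^2*v has shape L^2 M (L != M), so D-series; mu = 9 gives D_9.

D_9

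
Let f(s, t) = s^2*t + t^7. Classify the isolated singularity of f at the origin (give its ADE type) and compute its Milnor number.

Type D_8, Milnor number mu = 8.

The Hessian of f at 0 has rank 0. Corank 2; j^3 = s^2*t has shape L^2 M (L != M), so D-series; mu = 8 gives D_8.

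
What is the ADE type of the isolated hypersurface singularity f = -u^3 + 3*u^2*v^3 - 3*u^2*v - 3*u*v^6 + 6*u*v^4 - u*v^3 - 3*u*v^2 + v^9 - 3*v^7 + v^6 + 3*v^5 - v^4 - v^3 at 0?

E7

The Hessian of f at 0 has rank 0. Corank 2; j^3 = -(u + v)^3 is a perfect cube, so E-series; the 4-jet and mu = 7 give E_7.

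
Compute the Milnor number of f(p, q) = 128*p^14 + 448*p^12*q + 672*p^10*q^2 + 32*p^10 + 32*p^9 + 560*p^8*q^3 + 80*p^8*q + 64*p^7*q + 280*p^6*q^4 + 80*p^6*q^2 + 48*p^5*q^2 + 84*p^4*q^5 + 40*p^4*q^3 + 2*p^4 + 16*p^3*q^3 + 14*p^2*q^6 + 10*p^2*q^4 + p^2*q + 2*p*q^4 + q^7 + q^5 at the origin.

6

The Hessian of f at 0 has rank 0. Corank 2; j^3 = p^2*q has shape L^2 M (L != M), so D-series; mu = 6 gives D_6.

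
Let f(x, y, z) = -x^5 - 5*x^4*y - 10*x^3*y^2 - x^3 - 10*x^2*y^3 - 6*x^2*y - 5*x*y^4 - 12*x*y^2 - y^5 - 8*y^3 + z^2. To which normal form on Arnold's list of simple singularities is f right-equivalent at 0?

E_8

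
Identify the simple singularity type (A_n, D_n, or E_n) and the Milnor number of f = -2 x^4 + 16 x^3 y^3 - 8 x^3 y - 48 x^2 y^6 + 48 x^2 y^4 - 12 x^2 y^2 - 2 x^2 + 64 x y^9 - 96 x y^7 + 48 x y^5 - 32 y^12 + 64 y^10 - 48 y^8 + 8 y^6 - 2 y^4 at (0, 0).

Type A3, Milnor number mu = 3.

The Hessian of f at 0 has rank 1. Corank 1: A-series; mu = 3 gives A_3.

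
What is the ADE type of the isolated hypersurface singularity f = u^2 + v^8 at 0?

The Hessian of f at 0 is [[2, 0], [0, 0]] with rank 1, so corank 1. A Groebner basis of the Jacobian ideal J(f) in C{u,v} is {v^7, u}; counting standard monomials gives mu = 7. Corank 1: A-series; mu = 7 gives A_7.

A_7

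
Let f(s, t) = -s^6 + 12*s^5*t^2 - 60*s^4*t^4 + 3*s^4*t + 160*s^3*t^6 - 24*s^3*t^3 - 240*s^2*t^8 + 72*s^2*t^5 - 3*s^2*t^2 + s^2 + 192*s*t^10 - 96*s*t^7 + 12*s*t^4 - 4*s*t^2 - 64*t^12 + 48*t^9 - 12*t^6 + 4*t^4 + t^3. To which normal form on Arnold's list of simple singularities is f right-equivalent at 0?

The Hessian of f at 0 has rank 1. Corank 1: A-series; mu = 2 gives A_2.

A2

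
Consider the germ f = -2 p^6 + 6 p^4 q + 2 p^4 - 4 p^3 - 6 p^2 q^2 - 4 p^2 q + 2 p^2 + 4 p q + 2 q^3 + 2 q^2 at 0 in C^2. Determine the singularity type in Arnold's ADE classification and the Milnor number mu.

Type A2, Milnor number mu = 2.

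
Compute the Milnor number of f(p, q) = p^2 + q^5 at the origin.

The Hessian of f at 0 has rank 1. Corank 1: A-series; mu = 4 gives A_4.

4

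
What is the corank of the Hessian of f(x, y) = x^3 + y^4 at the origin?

The Hessian at 0 is [[0, 0], [0, 0]] of rank 0; hence corank 2.

2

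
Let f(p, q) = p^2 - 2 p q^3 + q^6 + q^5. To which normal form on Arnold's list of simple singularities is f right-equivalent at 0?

A4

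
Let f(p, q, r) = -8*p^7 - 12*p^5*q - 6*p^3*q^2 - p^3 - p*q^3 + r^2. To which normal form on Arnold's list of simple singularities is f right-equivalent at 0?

E_7

The Hessian of f at 0 is [[0, 0, 0], [0, 0, 0], [0, 0, 2]] with rank 1, so corank 2. A Groebner basis of the Jacobian ideal J(f) in C{p,q,r} is {p^3, p*q^2, 3*p^2 + q^3, r}; counting standard monomials gives mu = 7. Corank 2; j^3 = -p^3 is a perfect cube, so E-series; the 4-jet and mu = 7 give E_7.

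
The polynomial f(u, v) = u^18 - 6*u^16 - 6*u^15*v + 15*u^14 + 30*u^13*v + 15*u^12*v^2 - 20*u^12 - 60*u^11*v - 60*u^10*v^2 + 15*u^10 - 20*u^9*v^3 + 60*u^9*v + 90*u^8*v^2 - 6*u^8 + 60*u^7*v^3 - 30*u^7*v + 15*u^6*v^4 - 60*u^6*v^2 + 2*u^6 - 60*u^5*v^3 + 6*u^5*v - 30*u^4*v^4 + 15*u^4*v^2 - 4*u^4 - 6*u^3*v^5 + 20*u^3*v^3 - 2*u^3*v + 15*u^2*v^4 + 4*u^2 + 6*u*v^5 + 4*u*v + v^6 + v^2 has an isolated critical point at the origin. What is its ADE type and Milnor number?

The Hessian of f at 0 has rank 1. Corank 1: A-series; mu = 5 gives A_5.

Type A_{5}, Milnor number mu = 5.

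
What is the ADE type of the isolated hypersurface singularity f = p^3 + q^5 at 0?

The Hessian of f at 0 has rank 0. Corank 2; j^3 = p^3 is a perfect cube, so E-series; the 5-jet and mu = 8 give E_8.

E_8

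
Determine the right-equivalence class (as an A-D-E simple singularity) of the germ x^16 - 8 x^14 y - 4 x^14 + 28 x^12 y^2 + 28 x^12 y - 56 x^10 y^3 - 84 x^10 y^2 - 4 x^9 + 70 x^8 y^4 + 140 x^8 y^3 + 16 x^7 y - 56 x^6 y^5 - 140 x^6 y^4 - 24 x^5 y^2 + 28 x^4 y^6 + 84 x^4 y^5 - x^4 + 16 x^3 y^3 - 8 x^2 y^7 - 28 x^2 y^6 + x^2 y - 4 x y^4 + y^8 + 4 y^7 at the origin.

D_{9}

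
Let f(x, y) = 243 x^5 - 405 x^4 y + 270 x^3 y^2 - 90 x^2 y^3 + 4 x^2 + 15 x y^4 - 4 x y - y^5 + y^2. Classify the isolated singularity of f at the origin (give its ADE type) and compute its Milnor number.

Type A_{4}, Milnor number mu = 4.

The Hessian of f at 0 has rank 1. Corank 1: A-series; mu = 4 gives A_4.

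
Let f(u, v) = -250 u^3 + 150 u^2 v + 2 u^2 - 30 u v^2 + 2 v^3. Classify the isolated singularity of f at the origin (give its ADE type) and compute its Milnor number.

Type A2, Milnor number mu = 2.

The Hessian of f at 0 has rank 1. Corank 1: A-series; mu = 2 gives A_2.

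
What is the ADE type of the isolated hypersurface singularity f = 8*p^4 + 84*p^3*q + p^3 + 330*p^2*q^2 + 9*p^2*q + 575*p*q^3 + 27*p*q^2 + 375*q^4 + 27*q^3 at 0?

E_7

The Hessian of f at 0 has rank 0. Corank 2; j^3 = (p + 3*q)^3 is a perfect cube, so E-series; the 4-jet and mu = 7 give E_7.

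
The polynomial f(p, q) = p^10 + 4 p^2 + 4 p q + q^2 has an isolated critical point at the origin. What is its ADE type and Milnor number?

Type A_{9}, Milnor number mu = 9.

The Hessian of f at 0 has rank 1. Corank 1: A-series; mu = 9 gives A_9.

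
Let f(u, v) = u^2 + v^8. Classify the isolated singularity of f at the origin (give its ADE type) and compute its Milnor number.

Type A7, Milnor number mu = 7.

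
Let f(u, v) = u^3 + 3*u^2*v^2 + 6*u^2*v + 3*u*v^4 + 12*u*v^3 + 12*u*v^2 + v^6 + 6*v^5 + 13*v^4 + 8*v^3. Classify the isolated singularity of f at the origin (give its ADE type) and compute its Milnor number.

Type E6, Milnor number mu = 6.

The Hessian of f at 0 has rank 0. Corank 2; j^3 = (u + 2*v)^3 is a perfect cube, so E-series; the 4-jet and mu = 6 give E_6.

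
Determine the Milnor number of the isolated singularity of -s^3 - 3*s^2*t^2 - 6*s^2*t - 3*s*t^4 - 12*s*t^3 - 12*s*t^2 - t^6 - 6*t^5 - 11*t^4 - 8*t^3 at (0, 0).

6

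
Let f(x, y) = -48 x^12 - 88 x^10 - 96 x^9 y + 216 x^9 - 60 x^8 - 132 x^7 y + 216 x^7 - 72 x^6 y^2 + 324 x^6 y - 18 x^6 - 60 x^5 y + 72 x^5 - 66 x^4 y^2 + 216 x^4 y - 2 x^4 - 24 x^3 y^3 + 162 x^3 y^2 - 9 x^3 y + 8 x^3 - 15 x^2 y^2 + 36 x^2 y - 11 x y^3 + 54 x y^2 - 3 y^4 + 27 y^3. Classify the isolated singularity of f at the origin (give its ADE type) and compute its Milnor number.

Type E_7, Milnor number mu = 7.

The Hessian of f at 0 has rank 0. Corank 2; j^3 = (2*x + 3*y)^3 is a perfect cube, so E-series; the 4-jet and mu = 7 give E_7.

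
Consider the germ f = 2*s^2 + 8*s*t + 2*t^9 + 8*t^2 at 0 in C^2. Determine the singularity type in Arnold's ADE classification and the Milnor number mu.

The Hessian of f at 0 has rank 1. Corank 1: A-series; mu = 8 gives A_8.

Type A_8, Milnor number mu = 8.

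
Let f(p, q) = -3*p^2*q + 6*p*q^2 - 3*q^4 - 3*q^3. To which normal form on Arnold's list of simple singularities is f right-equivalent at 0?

The Hessian of f at 0 is [[0, 0], [0, 0]] with rank 0, so corank 2. A Groebner basis of the Jacobian ideal J(f) in C{p,q} is {p^3 + p^2/4 - q^2/4, p^2/4 + q^3 - q^2/4, p*q - q^2}; counting standard monomials gives mu = 5. Corank 2; j^3 = -3*q*(p - q)^2 has shape L^2 M (L != M), so D-series; mu = 5 gives D_5.

D5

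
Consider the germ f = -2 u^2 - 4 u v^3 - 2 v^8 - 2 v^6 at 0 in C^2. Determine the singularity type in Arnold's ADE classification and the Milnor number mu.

The Hessian of f at 0 has rank 1. Corank 1: A-series; mu = 7 gives A_7.

Type A_{7}, Milnor number mu = 7.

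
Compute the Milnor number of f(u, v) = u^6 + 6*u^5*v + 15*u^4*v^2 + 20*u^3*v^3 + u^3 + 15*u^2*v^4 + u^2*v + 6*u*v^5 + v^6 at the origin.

The Hessian of f at 0 is [[0, 0], [0, 0]] with rank 0, so corank 2. A Groebner basis of the Jacobian ideal J(f) in C{u,v} is {-u*v/6 + v^5, u*v^2, u^2 + u*v}; counting standard monomials gives mu = 7. Corank 2; j^3 = u^2*(u + v) has shape L^2 M (L != M), so D-series; mu = 7 gives D_7.

7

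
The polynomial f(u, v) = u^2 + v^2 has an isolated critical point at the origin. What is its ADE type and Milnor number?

Type A_1, Milnor number mu = 1.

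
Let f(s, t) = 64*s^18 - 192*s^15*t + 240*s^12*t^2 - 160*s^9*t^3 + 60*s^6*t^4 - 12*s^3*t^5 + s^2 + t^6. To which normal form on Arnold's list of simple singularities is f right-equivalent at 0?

The Hessian of f at 0 has rank 1. Corank 1: A-series; mu = 5 gives A_5.

A_{5}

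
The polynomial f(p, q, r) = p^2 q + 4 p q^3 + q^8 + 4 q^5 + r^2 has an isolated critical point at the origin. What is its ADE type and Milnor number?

Type D_9, Milnor number mu = 9.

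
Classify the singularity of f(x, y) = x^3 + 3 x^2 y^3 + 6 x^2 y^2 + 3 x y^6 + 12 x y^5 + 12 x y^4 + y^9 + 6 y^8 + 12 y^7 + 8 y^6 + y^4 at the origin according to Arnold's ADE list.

E_6

The Hessian of f at 0 has rank 0. Corank 2; j^3 = x^3 is a perfect cube, so E-series; the 4-jet and mu = 6 give E_6.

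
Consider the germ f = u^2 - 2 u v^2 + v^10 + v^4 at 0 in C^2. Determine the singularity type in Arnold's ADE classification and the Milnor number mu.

Type A_{9}, Milnor number mu = 9.

The Hessian of f at 0 has rank 1. Corank 1: A-series; mu = 9 gives A_9.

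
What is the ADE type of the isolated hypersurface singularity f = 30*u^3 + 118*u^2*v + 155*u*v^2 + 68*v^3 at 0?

The Hessian of f at 0 is [[0, 0], [0, 0]] with rank 0, so corank 2. A Groebner basis of the Jacobian ideal J(f) in C{u,v} is {v^3, u^2 - 47*v^2/26, u*v + 35*v^2/26}; counting standard monomials gives mu = 4. Corank 2; j^3 = (3*u + 4*v)*(10*u^2 + 26*u*v + 17*v^2) splits into three distinct lines over C (the quadratic factor has nonzero discriminant), so D_4.

D4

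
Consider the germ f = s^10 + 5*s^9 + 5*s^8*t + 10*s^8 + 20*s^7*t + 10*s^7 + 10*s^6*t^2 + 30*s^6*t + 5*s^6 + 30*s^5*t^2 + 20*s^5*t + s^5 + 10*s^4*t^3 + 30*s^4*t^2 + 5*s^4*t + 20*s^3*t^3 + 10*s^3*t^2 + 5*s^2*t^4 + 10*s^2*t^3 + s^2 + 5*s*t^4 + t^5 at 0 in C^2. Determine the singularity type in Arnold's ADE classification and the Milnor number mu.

The Hessian of f at 0 is [[2, 0], [0, 0]] with rank 1, so corank 1. A Groebner basis of the Jacobian ideal J(f) in C{s,t} is {t^4, s}; counting standard monomials gives mu = 4. Corank 1: A-series; mu = 4 gives A_4.

Type A_{4}, Milnor number mu = 4.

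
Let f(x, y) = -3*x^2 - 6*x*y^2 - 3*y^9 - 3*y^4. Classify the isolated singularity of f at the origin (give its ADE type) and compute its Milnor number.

Type A_8, Milnor number mu = 8.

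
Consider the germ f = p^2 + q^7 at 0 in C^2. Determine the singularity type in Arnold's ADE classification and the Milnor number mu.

Type A_{6}, Milnor number mu = 6.

The Hessian of f at 0 is [[2, 0], [0, 0]] with rank 1, so corank 1. A Groebner basis of the Jacobian ideal J(f) in C{p,q} is {q^6, p}; counting standard monomials gives mu = 6. Corank 1: A-series; mu = 6 gives A_6.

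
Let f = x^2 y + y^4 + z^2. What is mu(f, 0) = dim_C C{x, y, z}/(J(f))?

5

The Hessian of f at 0 has rank 1. Corank 2; j^3 = x^2*y has shape L^2 M (L != M), so D-series; mu = 5 gives D_5.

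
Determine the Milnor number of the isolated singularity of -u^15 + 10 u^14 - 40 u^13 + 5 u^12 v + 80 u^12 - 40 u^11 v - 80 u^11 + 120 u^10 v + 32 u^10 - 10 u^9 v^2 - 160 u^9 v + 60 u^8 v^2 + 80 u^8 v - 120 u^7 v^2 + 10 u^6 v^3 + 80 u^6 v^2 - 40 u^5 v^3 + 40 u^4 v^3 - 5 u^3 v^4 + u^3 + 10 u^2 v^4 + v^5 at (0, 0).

8

The Hessian of f at 0 has rank 0. Corank 2; j^3 = u^3 is a perfect cube, so E-series; the 5-jet and mu = 8 give E_8.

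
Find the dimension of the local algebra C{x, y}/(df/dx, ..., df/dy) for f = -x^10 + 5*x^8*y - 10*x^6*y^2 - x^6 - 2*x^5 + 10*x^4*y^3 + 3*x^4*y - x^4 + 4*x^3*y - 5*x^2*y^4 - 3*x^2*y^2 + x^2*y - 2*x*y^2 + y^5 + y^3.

6

The Hessian of f at 0 is [[0, 0], [0, 0]] with rank 0, so corank 2. A Groebner basis of the Jacobian ideal J(f) in C{x,y} is {x^3 - x^2/4 + 3*x*y/2 - 5*y^2/4, x^2*y + x*y - y^2, x^2/4 + x*y^2 + x*y/2 - 3*y^2/4, x^2/2 + y^3 - y^2/2}; counting standard monomials gives mu = 6. Corank 2; j^3 = y*(x - y)^2 has shape L^2 M (L != M), so D-series; mu = 6 gives D_6.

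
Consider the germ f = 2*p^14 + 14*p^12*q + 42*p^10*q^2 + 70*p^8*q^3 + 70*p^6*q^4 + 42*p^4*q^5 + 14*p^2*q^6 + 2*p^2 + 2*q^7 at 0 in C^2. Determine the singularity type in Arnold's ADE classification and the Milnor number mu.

The Hessian of f at 0 has rank 1. Corank 1: A-series; mu = 6 gives A_6.

Type A6, Milnor number mu = 6.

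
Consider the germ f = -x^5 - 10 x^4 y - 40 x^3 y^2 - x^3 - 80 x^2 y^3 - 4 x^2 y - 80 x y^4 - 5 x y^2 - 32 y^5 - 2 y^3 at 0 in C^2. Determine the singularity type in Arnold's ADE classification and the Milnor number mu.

Type D6, Milnor number mu = 6.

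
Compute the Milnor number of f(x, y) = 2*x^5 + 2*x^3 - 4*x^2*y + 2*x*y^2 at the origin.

The Hessian of f at 0 has rank 0. Corank 2; j^3 = 2*x*(x - y)^2 has shape L^2 M (L != M), so D-series; mu = 6 gives D_6.

6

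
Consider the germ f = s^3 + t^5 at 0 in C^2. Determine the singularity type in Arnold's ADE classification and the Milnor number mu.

Type E8, Milnor number mu = 8.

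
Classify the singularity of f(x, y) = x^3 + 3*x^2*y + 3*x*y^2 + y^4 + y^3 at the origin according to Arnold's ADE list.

E_6

The Hessian of f at 0 has rank 0. Corank 2; j^3 = (x + y)^3 is a perfect cube, so E-series; the 4-jet and mu = 6 give E_6.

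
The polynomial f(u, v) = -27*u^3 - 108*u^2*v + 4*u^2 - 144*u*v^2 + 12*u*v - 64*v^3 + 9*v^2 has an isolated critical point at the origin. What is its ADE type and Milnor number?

Type A_{2}, Milnor number mu = 2.

The Hessian of f at 0 is [[8, 12], [12, 18]] with rank 1, so corank 1. A Groebner basis of the Jacobian ideal J(f) in C{u,v} is {v^2, u + 3*v/2}; counting standard monomials gives mu = 2. Corank 1: A-series; mu = 2 gives A_2.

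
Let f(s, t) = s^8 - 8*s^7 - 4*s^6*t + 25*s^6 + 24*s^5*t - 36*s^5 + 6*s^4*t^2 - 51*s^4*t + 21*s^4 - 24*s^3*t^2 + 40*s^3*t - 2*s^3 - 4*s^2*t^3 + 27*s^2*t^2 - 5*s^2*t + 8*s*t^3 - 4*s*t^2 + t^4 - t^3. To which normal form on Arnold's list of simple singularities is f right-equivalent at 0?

D_{5}

The Hessian of f at 0 has rank 0. Corank 2; j^3 = -(s + t)^2*(2*s + t) has shape L^2 M (L != M), so D-series; mu = 5 gives D_5.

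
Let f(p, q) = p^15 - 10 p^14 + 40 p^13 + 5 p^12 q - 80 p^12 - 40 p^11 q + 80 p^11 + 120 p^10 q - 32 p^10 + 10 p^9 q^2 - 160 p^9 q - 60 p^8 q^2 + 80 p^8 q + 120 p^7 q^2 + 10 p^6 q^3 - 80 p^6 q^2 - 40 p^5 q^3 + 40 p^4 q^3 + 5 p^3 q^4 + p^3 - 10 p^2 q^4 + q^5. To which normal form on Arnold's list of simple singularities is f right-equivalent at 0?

E_{8}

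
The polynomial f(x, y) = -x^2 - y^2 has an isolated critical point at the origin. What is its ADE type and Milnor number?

Type A_1, Milnor number mu = 1.

The Hessian of f at 0 is [[-2, 0], [0, -2]] with rank 2, so corank 0. A Groebner basis of the Jacobian ideal J(f) in C{x,y} is {x, y}; counting standard monomials gives mu = 1. Corank 0: nondegenerate Morse point, so A_1.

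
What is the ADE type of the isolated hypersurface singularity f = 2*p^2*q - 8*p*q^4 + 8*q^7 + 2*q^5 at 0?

The Hessian of f at 0 is [[0, 0], [0, 0]] with rank 0, so corank 2. A Groebner basis of the Jacobian ideal J(f) in C{p,q} is {-p*q/2 + q^4, p*q^2, p^2 + 5*p*q/2}; counting standard monomials gives mu = 6. Corank 2; j^3 = 2*p^2*q has shape L^2 M (L != M), so D-series; mu = 6 gives D_6.

D_{6}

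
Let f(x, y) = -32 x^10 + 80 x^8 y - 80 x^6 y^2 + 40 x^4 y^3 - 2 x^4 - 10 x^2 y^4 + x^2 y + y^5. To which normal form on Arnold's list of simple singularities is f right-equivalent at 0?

The Hessian of f at 0 is [[0, 0], [0, 0]] with rank 0, so corank 2. A Groebner basis of the Jacobian ideal J(f) in C{x,y} is {x^2/5 + y^4, x^3, x*y}; counting standard monomials gives mu = 6. Corank 2; j^3 = x^2*y has shape L^2 M (L != M), so D-series; mu = 6 gives D_6.

D_6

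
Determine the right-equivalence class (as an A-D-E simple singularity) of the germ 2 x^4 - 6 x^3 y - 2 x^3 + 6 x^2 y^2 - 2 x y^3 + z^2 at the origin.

E_7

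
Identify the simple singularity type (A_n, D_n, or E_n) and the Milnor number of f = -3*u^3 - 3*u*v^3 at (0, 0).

The Hessian of f at 0 has rank 0. Corank 2; j^3 = -3*u^3 is a perfect cube, so E-series; the 4-jet and mu = 7 give E_7.

Type E_7, Milnor number mu = 7.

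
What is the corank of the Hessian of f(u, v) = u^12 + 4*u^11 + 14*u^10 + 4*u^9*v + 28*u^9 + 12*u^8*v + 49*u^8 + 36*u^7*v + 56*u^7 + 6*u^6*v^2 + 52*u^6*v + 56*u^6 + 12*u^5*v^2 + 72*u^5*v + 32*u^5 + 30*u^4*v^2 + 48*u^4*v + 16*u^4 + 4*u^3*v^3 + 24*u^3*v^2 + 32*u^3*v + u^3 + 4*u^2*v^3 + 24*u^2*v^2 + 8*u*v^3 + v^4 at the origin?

The Hessian at 0 is [[0, 0], [0, 0]] of rank 0; hence corank 2.

2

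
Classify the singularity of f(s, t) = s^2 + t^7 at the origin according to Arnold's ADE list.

A6

The Hessian of f at 0 has rank 1. Corank 1: A-series; mu = 6 gives A_6.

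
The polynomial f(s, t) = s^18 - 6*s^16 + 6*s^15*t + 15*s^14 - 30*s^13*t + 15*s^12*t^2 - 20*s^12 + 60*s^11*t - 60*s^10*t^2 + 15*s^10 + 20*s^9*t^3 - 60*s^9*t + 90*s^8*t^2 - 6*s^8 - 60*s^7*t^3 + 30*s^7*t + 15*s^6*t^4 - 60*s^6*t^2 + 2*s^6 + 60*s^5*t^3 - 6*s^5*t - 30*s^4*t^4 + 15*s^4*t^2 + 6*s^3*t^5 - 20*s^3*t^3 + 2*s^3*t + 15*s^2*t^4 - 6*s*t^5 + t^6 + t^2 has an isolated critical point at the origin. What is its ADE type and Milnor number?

Type A_{5}, Milnor number mu = 5.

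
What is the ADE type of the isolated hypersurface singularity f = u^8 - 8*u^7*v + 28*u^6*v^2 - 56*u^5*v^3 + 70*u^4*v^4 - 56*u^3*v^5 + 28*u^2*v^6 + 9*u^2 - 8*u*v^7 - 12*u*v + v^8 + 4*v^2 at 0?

The Hessian of f at 0 is [[18, -12], [-12, 8]] with rank 1, so corank 1. A Groebner basis of the Jacobian ideal J(f) in C{u,v} is {v^7, u - 2*v/3}; counting standard monomials gives mu = 7. Corank 1: A-series; mu = 7 gives A_7.

A_{7}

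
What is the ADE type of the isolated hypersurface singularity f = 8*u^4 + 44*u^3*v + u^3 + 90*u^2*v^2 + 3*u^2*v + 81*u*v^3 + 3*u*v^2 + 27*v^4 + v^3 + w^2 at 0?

The Hessian of f at 0 is [[0, 0, 0], [0, 0, 0], [0, 0, 2]] with rank 1, so corank 2. A Groebner basis of the Jacobian ideal J(f) in C{u,v,w} is {3*u^2/4 + 3*u*v/2 + v^4 + v^3/4 + 3*v^2/4, u^3 + 15*u^2/4 + 15*u*v/2 + 9*v^3/4 + 15*v^2/4, u^2*v - 9*u^2/4 - 9*u*v/2 - 7*v^3/4 - 9*v^2/4, u^2 + u*v^2 + 2*u*v + 4*v^3/3 + v^2, w}; counting standard monomials gives mu = 7. Corank 2; j^3 = (u + v)^3 is a perfect cube, so E-series; the 4-jet and mu = 7 give E_7.

E_7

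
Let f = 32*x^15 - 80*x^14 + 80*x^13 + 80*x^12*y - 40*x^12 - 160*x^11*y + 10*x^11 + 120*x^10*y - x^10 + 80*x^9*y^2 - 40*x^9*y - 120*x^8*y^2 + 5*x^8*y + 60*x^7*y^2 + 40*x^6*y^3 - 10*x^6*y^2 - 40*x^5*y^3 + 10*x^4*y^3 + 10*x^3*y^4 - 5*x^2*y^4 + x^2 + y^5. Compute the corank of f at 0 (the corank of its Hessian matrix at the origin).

Hessian at 0 has rank 1.

1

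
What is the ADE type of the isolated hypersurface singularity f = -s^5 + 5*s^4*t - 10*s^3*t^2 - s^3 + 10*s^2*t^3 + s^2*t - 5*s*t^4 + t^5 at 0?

D_6

The Hessian of f at 0 is [[0, 0], [0, 0]] with rank 0, so corank 2. A Groebner basis of the Jacobian ideal J(f) in C{s,t} is {s*t/5 + t^4, s*t^2, s^2 - s*t}; counting standard monomials gives mu = 6. Corank 2; j^3 = -s^2*(s - t) has shape L^2 M (L != M), so D-series; mu = 6 gives D_6.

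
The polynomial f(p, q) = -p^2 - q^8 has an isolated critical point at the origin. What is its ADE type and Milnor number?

The Hessian of f at 0 is [[-2, 0], [0, 0]] with rank 1, so corank 1. A Groebner basis of the Jacobian ideal J(f) in C{p,q} is {q^7, p}; counting standard monomials gives mu = 7. Corank 1: A-series; mu = 7 gives A_7.

Type A_7, Milnor number mu = 7.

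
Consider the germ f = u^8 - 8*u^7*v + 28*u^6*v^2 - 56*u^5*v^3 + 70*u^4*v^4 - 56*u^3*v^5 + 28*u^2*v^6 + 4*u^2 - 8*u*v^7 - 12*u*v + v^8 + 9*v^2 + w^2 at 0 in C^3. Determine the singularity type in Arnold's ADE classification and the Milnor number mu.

Type A_7, Milnor number mu = 7.

The Hessian of f at 0 has rank 2. Corank 1: A-series; mu = 7 gives A_7.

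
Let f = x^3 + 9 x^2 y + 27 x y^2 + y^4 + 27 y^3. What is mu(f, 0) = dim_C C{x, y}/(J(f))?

The Hessian of f at 0 has rank 0. Corank 2; j^3 = (x + 3*y)^3 is a perfect cube, so E-series; the 4-jet and mu = 6 give E_6.

6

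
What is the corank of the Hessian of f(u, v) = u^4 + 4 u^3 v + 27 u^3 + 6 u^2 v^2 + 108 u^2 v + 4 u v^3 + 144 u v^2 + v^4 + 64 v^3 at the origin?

2

The Hessian at 0 is [[0, 0], [0, 0]] of rank 0; hence corank 2.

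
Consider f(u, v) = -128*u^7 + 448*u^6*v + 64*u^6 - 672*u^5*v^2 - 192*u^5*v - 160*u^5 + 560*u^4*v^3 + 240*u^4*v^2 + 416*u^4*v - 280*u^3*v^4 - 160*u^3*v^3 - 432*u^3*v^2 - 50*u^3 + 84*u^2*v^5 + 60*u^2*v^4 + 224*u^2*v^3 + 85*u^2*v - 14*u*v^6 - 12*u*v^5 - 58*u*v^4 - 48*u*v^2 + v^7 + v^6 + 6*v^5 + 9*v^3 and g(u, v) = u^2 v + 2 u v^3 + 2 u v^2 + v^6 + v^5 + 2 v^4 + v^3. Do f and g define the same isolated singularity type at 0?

The Hessian of f at 0 has rank 0. Corank 2; j^3 = -(2*u - v)*(5*u - 3*v)^2 has shape L^2 M (L != M), so D-series; mu = 7 gives D_7. The Hessian of g at 0 has rank 0. Corank 2; j^3 = v*(u + v)^2 has shape L^2 M (L != M), so D-series; mu = 7 gives D_7. Both have type D_7, hence right-equivalent.

Yes.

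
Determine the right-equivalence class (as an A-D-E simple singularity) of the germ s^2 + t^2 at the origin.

A1

The Hessian of f at 0 has rank 2. Corank 0: nondegenerate Morse point, so A_1.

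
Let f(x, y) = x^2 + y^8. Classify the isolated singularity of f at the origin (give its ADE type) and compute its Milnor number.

Type A_7, Milnor number mu = 7.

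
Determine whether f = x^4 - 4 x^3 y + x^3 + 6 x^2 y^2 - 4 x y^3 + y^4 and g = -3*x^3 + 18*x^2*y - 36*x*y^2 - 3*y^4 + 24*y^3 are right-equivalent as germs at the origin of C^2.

The Hessian of f at 0 has rank 0. Corank 2; j^3 = x^3 is a perfect cube, so E-series; the 4-jet and mu = 6 give E_6. The Hessian of g at 0 has rank 0. Corank 2; j^3 = -3*(x - 2*y)^3 is a perfect cube, so E-series; the 4-jet and mu = 6 give E_6. Both have type E_6, hence right-equivalent.

Yes.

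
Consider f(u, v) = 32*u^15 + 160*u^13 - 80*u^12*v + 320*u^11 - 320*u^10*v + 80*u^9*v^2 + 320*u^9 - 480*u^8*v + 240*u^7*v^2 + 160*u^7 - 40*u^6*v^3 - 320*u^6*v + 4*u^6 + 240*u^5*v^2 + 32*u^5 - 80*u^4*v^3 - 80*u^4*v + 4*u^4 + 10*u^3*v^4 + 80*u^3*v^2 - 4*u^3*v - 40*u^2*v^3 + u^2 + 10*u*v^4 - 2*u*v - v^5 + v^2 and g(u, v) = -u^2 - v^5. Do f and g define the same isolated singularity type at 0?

The Hessian of f at 0 has rank 1. Corank 1: A-series; mu = 4 gives A_4. The Hessian of g at 0 has rank 1. Corank 1: A-series; mu = 4 gives A_4. Both have type A_4, hence right-equivalent.

Yes.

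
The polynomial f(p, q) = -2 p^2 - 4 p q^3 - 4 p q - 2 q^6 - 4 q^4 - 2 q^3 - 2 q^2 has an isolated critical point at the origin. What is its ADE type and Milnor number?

Type A_{2}, Milnor number mu = 2.

The Hessian of f at 0 has rank 1. Corank 1: A-series; mu = 2 gives A_2.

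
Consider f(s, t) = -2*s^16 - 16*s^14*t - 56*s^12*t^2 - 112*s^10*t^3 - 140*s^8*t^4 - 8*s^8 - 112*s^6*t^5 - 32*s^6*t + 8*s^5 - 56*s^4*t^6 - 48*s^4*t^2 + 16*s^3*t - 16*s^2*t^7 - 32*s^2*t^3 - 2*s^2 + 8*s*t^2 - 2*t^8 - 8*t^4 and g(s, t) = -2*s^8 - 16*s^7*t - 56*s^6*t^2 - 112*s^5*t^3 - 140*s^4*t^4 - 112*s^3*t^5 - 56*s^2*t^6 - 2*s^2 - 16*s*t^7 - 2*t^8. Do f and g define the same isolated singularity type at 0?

The Hessian of f at 0 has rank 1. Corank 1: A-series; mu = 7 gives A_7. The Hessian of g at 0 has rank 1. Corank 1: A-series; mu = 7 gives A_7. Both have type A_7, hence right-equivalent.

Yes.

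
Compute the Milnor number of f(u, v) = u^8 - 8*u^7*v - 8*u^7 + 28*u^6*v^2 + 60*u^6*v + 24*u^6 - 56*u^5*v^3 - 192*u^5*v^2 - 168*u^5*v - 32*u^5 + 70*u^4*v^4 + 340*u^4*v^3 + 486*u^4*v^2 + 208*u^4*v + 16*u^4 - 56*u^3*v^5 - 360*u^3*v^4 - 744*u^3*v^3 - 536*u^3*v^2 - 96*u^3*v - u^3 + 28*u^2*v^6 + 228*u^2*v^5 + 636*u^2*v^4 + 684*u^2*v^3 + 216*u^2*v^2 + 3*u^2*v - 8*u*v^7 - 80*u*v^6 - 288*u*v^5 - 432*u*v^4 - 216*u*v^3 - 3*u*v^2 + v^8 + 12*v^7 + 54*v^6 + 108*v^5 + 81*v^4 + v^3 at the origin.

The Hessian of f at 0 has rank 0. Corank 2; j^3 = -(u - v)^3 is a perfect cube, so E-series; the 4-jet and mu = 6 give E_6.

6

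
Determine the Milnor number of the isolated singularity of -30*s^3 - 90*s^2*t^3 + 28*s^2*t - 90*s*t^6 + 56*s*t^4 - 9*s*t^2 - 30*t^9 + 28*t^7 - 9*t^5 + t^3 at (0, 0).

4

The Hessian of f at 0 is [[0, 0], [0, 0]] with rank 0, so corank 2. A Groebner basis of the Jacobian ideal J(f) in C{s,t} is {t^3, s^2 - 3*t^2/26, s*t - 9*t^2/26}; counting standard monomials gives mu = 4. Corank 2; j^3 = -(3*s - t)*(10*s^2 - 6*s*t + t^2) splits into three distinct lines over C (the quadratic factor has nonzero discriminant), so D_4.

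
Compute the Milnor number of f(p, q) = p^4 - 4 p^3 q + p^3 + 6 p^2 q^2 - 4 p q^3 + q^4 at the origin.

The Hessian of f at 0 is [[0, 0], [0, 0]] with rank 0, so corank 2. A Groebner basis of the Jacobian ideal J(f) in C{p,q} is {q^4, p*q^2 - q^3/3, p^2}; counting standard monomials gives mu = 6. Corank 2; j^3 = p^3 is a perfect cube, so E-series; the 4-jet and mu = 6 give E_6.

6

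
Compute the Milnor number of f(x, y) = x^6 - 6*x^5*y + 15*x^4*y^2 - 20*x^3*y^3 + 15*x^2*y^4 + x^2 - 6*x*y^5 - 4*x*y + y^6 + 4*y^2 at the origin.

The Hessian of f at 0 is [[2, -4], [-4, 8]] with rank 1, so corank 1. A Groebner basis of the Jacobian ideal J(f) in C{x,y} is {y^5, x - 2*y}; counting standard monomials gives mu = 5. Corank 1: A-series; mu = 5 gives A_5.

5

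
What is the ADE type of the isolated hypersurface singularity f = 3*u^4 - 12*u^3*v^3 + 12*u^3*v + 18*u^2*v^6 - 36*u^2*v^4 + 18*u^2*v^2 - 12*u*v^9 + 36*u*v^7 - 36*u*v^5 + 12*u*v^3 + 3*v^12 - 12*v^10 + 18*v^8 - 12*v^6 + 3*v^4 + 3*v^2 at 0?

A3

The Hessian of f at 0 has rank 1. Corank 1: A-series; mu = 3 gives A_3.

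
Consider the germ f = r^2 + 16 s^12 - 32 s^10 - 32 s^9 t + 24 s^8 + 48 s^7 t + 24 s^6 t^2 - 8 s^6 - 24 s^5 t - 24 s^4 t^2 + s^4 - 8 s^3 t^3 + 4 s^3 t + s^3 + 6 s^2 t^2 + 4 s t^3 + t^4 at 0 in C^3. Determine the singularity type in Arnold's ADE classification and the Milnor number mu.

Type E_{6}, Milnor number mu = 6.

The Hessian of f at 0 has rank 1. Corank 2; j^3 = s^3 is a perfect cube, so E-series; the 4-jet and mu = 6 give E_6.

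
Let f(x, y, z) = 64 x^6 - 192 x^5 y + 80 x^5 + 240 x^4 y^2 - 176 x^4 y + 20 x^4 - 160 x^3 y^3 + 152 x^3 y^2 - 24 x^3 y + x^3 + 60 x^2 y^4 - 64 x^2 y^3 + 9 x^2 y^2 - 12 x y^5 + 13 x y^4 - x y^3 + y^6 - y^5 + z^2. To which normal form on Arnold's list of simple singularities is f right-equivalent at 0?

E_{7}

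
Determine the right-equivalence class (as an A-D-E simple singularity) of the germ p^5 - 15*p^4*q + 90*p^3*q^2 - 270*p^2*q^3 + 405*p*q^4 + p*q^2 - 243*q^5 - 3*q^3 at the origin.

D_{6}

The Hessian of f at 0 has rank 0. Corank 2; j^3 = q^2*(p - 3*q) has shape L^2 M (L != M), so D-series; mu = 6 gives D_6.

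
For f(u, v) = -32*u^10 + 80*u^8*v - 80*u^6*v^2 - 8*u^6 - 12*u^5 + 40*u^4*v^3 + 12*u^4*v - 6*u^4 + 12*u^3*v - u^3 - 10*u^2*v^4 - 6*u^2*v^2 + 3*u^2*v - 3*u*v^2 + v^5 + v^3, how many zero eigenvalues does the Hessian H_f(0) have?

2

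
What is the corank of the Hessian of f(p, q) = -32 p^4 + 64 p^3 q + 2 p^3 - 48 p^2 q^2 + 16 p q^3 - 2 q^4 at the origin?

Hessian at 0 has rank 0.

2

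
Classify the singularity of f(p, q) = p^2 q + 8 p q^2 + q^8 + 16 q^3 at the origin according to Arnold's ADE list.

D9

The Hessian of f at 0 has rank 0. Corank 2; j^3 = q*(p + 4*q)^2 has shape L^2 M (L != M), so D-series; mu = 9 gives D_9.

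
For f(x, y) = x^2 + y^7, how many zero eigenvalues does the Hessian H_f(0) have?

1

The Hessian at 0 is [[2, 0], [0, 0]] of rank 1; hence corank 1.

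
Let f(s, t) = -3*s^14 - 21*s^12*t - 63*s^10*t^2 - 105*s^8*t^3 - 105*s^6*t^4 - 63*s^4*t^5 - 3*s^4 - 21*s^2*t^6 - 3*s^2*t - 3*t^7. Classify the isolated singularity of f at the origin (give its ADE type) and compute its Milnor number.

The Hessian of f at 0 is [[0, 0], [0, 0]] with rank 0, so corank 2. A Groebner basis of the Jacobian ideal J(f) in C{s,t} is {s^2/7 + t^6, s^3, s*t}; counting standard monomials gives mu = 8. Corank 2; j^3 = -3*s^2*t has shape L^2 M (L != M), so D-series; mu = 8 gives D_8.

Type D8, Milnor number mu = 8.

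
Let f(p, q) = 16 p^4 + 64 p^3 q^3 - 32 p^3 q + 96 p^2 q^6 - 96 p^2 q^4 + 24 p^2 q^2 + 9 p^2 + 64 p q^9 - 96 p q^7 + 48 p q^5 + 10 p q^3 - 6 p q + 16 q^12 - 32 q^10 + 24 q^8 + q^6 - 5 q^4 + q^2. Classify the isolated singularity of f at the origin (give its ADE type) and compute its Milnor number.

Type A_{3}, Milnor number mu = 3.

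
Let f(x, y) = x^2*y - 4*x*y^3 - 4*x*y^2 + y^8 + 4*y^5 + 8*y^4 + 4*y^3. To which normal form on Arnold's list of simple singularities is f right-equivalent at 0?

D9

The Hessian of f at 0 is [[0, 0], [0, 0]] with rank 0, so corank 2. A Groebner basis of the Jacobian ideal J(f) in C{x,y} is {x^4 - 12*x^3 + 56*x^2*y + 8*x^2 - 104*x*y^2 + 8*x*y - 48*y^2, x^3*y - 3*x^3 + 12*x^2*y + x^2 - 18*x*y^2 + 2*x*y - 8*y^2, -x^3/2 + x^2*y^2 + x^2*y, -x*y/2 + y^3 + y^2}; counting standard monomials gives mu = 9. Corank 2; j^3 = y*(x - 2*y)^2 has shape L^2 M (L != M), so D-series; mu = 9 gives D_9.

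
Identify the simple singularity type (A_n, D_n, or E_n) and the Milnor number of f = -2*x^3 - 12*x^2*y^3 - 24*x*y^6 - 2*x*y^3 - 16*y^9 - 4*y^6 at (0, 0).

The Hessian of f at 0 has rank 0. Corank 2; j^3 = -2*x^3 is a perfect cube, so E-series; the 4-jet and mu = 7 give E_7.

Type E_{7}, Milnor number mu = 7.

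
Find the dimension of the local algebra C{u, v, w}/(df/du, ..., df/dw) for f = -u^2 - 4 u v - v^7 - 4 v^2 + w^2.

6

The Hessian of f at 0 is [[-2, -4, 0], [-4, -8, 0], [0, 0, 2]] with rank 2, so corank 1. A Groebner basis of the Jacobian ideal J(f) in C{u,v,w} is {v^6, u + 2*v, w}; counting standard monomials gives mu = 6. Corank 1: A-series; mu = 6 gives A_6.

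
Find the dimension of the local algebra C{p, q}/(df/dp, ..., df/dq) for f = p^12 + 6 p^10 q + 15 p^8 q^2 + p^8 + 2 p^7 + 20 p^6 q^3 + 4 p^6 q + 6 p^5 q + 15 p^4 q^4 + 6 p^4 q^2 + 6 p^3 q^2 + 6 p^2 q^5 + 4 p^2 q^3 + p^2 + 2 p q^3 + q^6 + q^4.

3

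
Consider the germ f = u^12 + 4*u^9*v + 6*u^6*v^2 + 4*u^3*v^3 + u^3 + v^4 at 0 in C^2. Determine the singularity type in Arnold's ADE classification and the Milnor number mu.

The Hessian of f at 0 has rank 0. Corank 2; j^3 = u^3 is a perfect cube, so E-series; the 4-jet and mu = 6 give E_6.

Type E_6, Milnor number mu = 6.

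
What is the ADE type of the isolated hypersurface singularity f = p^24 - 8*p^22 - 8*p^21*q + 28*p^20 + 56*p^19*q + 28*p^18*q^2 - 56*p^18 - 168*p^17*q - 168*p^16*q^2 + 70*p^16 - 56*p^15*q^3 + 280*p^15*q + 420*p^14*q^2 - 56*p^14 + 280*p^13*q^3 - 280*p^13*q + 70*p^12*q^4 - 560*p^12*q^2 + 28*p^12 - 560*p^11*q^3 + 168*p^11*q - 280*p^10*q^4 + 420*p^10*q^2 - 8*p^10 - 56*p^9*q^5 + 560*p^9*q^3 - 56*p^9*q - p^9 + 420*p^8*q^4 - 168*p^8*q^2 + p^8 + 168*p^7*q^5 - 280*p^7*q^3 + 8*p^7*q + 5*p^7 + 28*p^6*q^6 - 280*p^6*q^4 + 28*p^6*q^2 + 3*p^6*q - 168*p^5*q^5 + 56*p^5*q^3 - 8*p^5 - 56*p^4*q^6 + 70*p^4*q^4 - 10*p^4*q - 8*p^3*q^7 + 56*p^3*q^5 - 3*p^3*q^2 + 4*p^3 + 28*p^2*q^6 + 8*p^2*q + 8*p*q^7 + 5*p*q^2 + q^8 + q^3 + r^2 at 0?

The Hessian of f at 0 is [[0, 0, 0], [0, 0, 0], [0, 0, 2]] with rank 1, so corank 2. A Groebner basis of the Jacobian ideal J(f) in C{p,q,r} is {p^2*q^2 + 8*p^2 + 12*p*q + 4*q^2, -64*p^2*q - 32*p^2 + p*q^3 - 64*p*q^2 - 40*p*q - 16*q^3 - 12*q^2, 256*p^2*q + 96*p^2 + 256*p*q^2 + 112*p*q + q^4 + 64*q^3 + 32*q^2, p^3 + 3*p^2*q/2 + 3*p*q^2/4 + q^3/8, r}; counting standard monomials gives mu = 9. Corank 2; j^3 = (p + q)*(2*p + q)^2 has shape L^2 M (L != M), so D-series; mu = 9 gives D_9.

D_{9}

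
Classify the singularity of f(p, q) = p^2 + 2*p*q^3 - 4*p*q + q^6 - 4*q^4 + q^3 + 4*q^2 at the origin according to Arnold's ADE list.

A_2

The Hessian of f at 0 is [[2, -4], [-4, 8]] with rank 1, so corank 1. A Groebner basis of the Jacobian ideal J(f) in C{p,q} is {q^2, p - 2*q}; counting standard monomials gives mu = 2. Corank 1: A-series; mu = 2 gives A_2.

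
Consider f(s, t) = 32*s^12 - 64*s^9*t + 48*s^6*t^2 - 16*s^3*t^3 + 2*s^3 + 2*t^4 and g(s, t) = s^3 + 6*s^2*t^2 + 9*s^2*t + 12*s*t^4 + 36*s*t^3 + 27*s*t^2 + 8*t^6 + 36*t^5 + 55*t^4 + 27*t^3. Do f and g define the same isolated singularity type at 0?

The Hessian of f at 0 is [[0, 0], [0, 0]] with rank 0, so corank 2. A Groebner basis of the Jacobian ideal J(f) in C{s,t} is {t^3, s^2}; counting standard monomials gives mu = 6. Corank 2; j^3 = 2*s^3 is a perfect cube, so E-series; the 4-jet and mu = 6 give E_6. The Hessian of g at 0 is [[0, 0], [0, 0]] with rank 0, so corank 2. A Groebner basis of the Jacobian ideal J(g) in C{s,t} is {s^3 + 27*s^2/4 + 81*s*t/2 + 243*t^2/4, s^2*t - 3*s^2/2 - 9*s*t - 27*t^2/2, s^2/4 + s*t^2 + 3*s*t/2 + 9*t^2/4, t^3}; counting standard monomials gives mu = 6. Corank 2; j^3 = (s + 3*t)^3 is a perfect cube, so E-series; the 4-jet and mu = 6 give E_6. Both have type E_6, hence right-equivalent.

Yes.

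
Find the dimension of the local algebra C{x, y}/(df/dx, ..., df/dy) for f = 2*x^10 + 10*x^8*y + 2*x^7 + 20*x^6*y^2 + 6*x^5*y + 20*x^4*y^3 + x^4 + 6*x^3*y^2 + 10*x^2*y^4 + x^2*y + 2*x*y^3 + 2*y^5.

The Hessian of f at 0 has rank 0. Corank 2; j^3 = x^2*y has shape L^2 M (L != M), so D-series; mu = 6 gives D_6.

6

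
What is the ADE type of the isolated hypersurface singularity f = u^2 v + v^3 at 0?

D4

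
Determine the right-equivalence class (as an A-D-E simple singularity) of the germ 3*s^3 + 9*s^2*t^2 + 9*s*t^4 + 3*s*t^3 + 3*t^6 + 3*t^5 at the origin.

The Hessian of f at 0 is [[0, 0], [0, 0]] with rank 0, so corank 2. A Groebner basis of the Jacobian ideal J(f) in C{s,t} is {-s^2 + t^4 - t^3/3, s^3, s^2*t + s^2/3 + t^3/9, s^2 + s*t^2 + t^3/3}; counting standard monomials gives mu = 7. Corank 2; j^3 = 3*s^3 is a perfect cube, so E-series; the 4-jet and mu = 7 give E_7.

E7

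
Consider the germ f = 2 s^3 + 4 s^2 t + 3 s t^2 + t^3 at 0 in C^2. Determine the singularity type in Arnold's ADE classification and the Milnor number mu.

Type D4, Milnor number mu = 4.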